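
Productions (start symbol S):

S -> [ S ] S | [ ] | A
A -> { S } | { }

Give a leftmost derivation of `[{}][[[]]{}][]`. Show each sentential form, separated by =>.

S => [S]S => [A]S => [{}]S => [{}][S]S => [{}][[S]S]S => [{}][[[]]S]S => [{}][[[]]A]S => [{}][[[]]{}]S => [{}][[[]]{}][]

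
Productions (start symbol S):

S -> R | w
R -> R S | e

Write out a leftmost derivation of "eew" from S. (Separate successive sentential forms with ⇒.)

S⇒R⇒RS⇒eS⇒eR⇒eRS⇒eeS⇒eew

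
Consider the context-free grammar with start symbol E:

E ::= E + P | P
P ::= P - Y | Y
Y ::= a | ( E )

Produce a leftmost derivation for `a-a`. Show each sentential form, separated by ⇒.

E⇒P⇒P-Y⇒Y-Y⇒a-Y⇒a-a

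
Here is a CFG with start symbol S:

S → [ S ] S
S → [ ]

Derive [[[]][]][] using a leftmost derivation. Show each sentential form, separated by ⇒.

S ⇒ [S]S   [S → [ S ] S]
[S]S ⇒ [[S]S]S   [S → [ S ] S]
[[S]S]S ⇒ [[[]]S]S   [S → [ ]]
[[[]]S]S ⇒ [[[]][]]S   [S → [ ]]
[[[]][]]S ⇒ [[[]][]][]   [S → [ ]]

S ⇒ [S]S ⇒ [[S]S]S ⇒ [[[]]S]S ⇒ [[[]][]]S ⇒ [[[]][]][]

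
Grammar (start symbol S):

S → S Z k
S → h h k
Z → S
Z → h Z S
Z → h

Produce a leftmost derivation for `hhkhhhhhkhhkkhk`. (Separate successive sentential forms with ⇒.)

S⇒SZk⇒SZkZk⇒hhkZkZk⇒hhkhZSkZk⇒hhkhhZSSkZk⇒hhkhhhSSkZk⇒hhkhhhhhkSkZk⇒hhkhhhhhkhhkkZk⇒hhkhhhhhkhhkkhk

S ⇒ SZk   [S → S Z k]
SZk ⇒ SZkZk   [S → S Z k]
SZkZk ⇒ hhkZkZk   [S → h h k]
hhkZkZk ⇒ hhkhZSkZk   [Z → h Z S]
hhkhZSkZk ⇒ hhkhhZSSkZk   [Z → h Z S]
hhkhhZSSkZk ⇒ hhkhhhSSkZk   [Z → h]
hhkhhhSSkZk ⇒ hhkhhhhhkSkZk   [S → h h k]
hhkhhhhhkSkZk ⇒ hhkhhhhhkhhkkZk   [S → h h k]
hhkhhhhhkhhkkZk ⇒ hhkhhhhhkhhkkhk   [Z → h]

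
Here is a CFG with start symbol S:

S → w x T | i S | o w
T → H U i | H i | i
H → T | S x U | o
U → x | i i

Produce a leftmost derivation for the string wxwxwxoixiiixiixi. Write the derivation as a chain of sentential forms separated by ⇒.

S⇒wxT⇒wxHUi⇒wxSxUUi⇒wxwxTxUUi⇒wxwxHixUUi⇒wxwxSxUixUUi⇒wxwxwxTxUixUUi⇒wxwxwxHixUixUUi⇒wxwxwxoixUixUUi⇒wxwxwxoixiiixUUi⇒wxwxwxoixiiixiiUi⇒wxwxwxoixiiixiixi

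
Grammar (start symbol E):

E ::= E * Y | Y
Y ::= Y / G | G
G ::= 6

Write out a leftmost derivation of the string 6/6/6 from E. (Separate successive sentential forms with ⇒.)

E ⇒ Y   [E ::= Y]
Y ⇒ Y/G   [Y ::= Y / G]
Y/G ⇒ Y/G/G   [Y ::= Y / G]
Y/G/G ⇒ G/G/G   [Y ::= G]
G/G/G ⇒ 6/G/G   [G ::= 6]
6/G/G ⇒ 6/6/G   [G ::= 6]
6/6/G ⇒ 6/6/6   [G ::= 6]

E ⇒ Y ⇒ Y/G ⇒ Y/G/G ⇒ G/G/G ⇒ 6/G/G ⇒ 6/6/G ⇒ 6/6/6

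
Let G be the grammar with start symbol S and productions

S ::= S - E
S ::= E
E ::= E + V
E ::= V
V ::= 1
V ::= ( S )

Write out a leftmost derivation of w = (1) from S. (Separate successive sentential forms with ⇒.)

S ⇒ E ⇒ V ⇒ (S) ⇒ (E) ⇒ (V) ⇒ (1)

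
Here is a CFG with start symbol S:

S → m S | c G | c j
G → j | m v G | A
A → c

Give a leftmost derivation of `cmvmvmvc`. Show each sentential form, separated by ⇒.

S⇒cG⇒cmvG⇒cmvmvG⇒cmvmvmvG⇒cmvmvmvA⇒cmvmvmvc

S ⇒ cG   [S → c G]
cG ⇒ cmvG   [G → m v G]
cmvG ⇒ cmvmvG   [G → m v G]
cmvmvG ⇒ cmvmvmvG   [G → m v G]
cmvmvmvG ⇒ cmvmvmvA   [G → A]
cmvmvmvA ⇒ cmvmvmvc   [A → c]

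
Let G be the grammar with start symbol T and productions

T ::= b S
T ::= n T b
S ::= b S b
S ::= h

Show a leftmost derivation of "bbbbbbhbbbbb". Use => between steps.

T=>bS=>bbSb=>bbbSbb=>bbbbSbbb=>bbbbbSbbbb=>bbbbbbSbbbbb=>bbbbbbhbbbbb

T => bS   [T ::= b S]
bS => bbSb   [S ::= b S b]
bbSb => bbbSbb   [S ::= b S b]
bbbSbb => bbbbSbbb   [S ::= b S b]
bbbbSbbb => bbbbbSbbbb   [S ::= b S b]
bbbbbSbbbb => bbbbbbSbbbbb   [S ::= b S b]
bbbbbbSbbbbb => bbbbbbhbbbbb   [S ::= h]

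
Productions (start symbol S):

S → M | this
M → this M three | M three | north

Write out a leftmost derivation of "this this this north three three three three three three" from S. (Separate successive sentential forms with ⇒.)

S ⇒ M ⇒ M three ⇒ this M three three ⇒ this M three three three ⇒ this this M three three three three ⇒ this this M three three three three three ⇒ this this this M three three three three three three ⇒ this this this north three three three three three three

S ⇒ M   [S → M]
M ⇒ M three   [M → M three]
M three ⇒ this M three three   [M → this M three]
this M three three ⇒ this M three three three   [M → M three]
this M three three three ⇒ this this M three three three three   [M → this M three]
this this M three three three three ⇒ this this M three three three three three   [M → M three]
this this M three three three three three ⇒ this this this M three three three three three three   [M → this M three]
this this this M three three three three three three ⇒ this this this north three three three three three three   [M → north]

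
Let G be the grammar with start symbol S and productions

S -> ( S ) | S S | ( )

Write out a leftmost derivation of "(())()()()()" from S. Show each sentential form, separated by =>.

S => SS => SSS => (S)SS => (())SS => (())SSS => (())SSSS => (())()SSS => (())()()SS => (())()()()S => (())()()()()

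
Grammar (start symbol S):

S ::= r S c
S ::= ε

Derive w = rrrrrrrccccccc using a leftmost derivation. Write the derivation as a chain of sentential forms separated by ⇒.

S ⇒ rSc   [S ::= r S c]
rSc ⇒ rrScc   [S ::= r S c]
rrScc ⇒ rrrSccc   [S ::= r S c]
rrrSccc ⇒ rrrrScccc   [S ::= r S c]
rrrrScccc ⇒ rrrrrSccccc   [S ::= r S c]
rrrrrSccccc ⇒ rrrrrrScccccc   [S ::= r S c]
rrrrrrScccccc ⇒ rrrrrrrSccccccc   [S ::= r S c]
rrrrrrrSccccccc ⇒ rrrrrrrccccccc   [S ::= ε]

S ⇒ rSc ⇒ rrScc ⇒ rrrSccc ⇒ rrrrScccc ⇒ rrrrrSccccc ⇒ rrrrrrScccccc ⇒ rrrrrrrSccccccc ⇒ rrrrrrrccccccc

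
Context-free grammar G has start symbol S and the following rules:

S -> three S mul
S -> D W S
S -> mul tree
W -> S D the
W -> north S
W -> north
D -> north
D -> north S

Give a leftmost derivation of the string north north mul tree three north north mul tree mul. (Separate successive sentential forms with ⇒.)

S ⇒ D W S ⇒ north W S ⇒ north north S S ⇒ north north mul tree S ⇒ north north mul tree three S mul ⇒ north north mul tree three D W S mul ⇒ north north mul tree three north W S mul ⇒ north north mul tree three north north S mul ⇒ north north mul tree three north north mul tree mul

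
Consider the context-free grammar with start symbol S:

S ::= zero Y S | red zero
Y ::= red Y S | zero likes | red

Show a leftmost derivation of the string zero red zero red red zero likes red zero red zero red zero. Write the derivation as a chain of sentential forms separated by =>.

S => zero Y S => zero red S => zero red zero Y S => zero red zero red Y S S => zero red zero red red Y S S S => zero red zero red red zero likes S S S => zero red zero red red zero likes red zero S S => zero red zero red red zero likes red zero red zero S => zero red zero red red zero likes red zero red zero red zero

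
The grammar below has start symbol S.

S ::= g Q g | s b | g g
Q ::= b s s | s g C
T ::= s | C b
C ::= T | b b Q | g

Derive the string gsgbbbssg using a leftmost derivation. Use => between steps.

S => gQg => gsgCg => gsgbbQg => gsgbbbssg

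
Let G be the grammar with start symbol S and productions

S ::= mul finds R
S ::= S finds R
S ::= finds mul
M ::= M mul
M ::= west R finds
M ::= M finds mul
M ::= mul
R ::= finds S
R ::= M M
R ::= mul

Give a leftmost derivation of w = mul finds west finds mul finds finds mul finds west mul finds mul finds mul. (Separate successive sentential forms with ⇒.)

S ⇒ mul finds R ⇒ mul finds M M ⇒ mul finds west R finds M ⇒ mul finds west finds S finds M ⇒ mul finds west finds mul finds R finds M ⇒ mul finds west finds mul finds finds S finds M ⇒ mul finds west finds mul finds finds mul finds R finds M ⇒ mul finds west finds mul finds finds mul finds M M finds M ⇒ mul finds west finds mul finds finds mul finds west R finds M finds M ⇒ mul finds west finds mul finds finds mul finds west mul finds M finds M ⇒ mul finds west finds mul finds finds mul finds west mul finds mul finds M ⇒ mul finds west finds mul finds finds mul finds west mul finds mul finds mul

S ⇒ mul finds R   [S ::= mul finds R]
mul finds R ⇒ mul finds M M   [R ::= M M]
mul finds M M ⇒ mul finds west R finds M   [M ::= west R finds]
mul finds west R finds M ⇒ mul finds west finds S finds M   [R ::= finds S]
mul finds west finds S finds M ⇒ mul finds west finds mul finds R finds M   [S ::= mul finds R]
mul finds west finds mul finds R finds M ⇒ mul finds west finds mul finds finds S finds M   [R ::= finds S]
mul finds west finds mul finds finds S finds M ⇒ mul finds west finds mul finds finds mul finds R finds M   [S ::= mul finds R]
mul finds west finds mul finds finds mul finds R finds M ⇒ mul finds west finds mul finds finds mul finds M M finds M   [R ::= M M]
mul finds west finds mul finds finds mul finds M M finds M ⇒ mul finds west finds mul finds finds mul finds west R finds M finds M   [M ::= west R finds]
mul finds west finds mul finds finds mul finds west R finds M finds M ⇒ mul finds west finds mul finds finds mul finds west mul finds M finds M   [R ::= mul]
mul finds west finds mul finds finds mul finds west mul finds M finds M ⇒ mul finds west finds mul finds finds mul finds west mul finds mul finds M   [M ::= mul]
mul finds west finds mul finds finds mul finds west mul finds mul finds M ⇒ mul finds west finds mul finds finds mul finds west mul finds mul finds mul   [M ::= mul]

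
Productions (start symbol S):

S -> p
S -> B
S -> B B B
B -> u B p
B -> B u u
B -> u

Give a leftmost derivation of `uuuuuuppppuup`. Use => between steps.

S => B   [S -> B]
B => uBp   [B -> u B p]
uBp => uBuup   [B -> B u u]
uBuup => uuBpuup   [B -> u B p]
uuBpuup => uuuBppuup   [B -> u B p]
uuuBppuup => uuuuBpppuup   [B -> u B p]
uuuuBpppuup => uuuuuBppppuup   [B -> u B p]
uuuuuBppppuup => uuuuuuppppuup   [B -> u]

S => B => uBp => uBuup => uuBpuup => uuuBppuup => uuuuBpppuup => uuuuuBppppuup => uuuuuuppppuup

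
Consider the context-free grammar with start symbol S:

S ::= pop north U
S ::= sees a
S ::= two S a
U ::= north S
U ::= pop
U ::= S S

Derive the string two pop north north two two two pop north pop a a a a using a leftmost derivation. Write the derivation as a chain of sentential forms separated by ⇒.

S ⇒ two S a ⇒ two pop north U a ⇒ two pop north north S a ⇒ two pop north north two S a a ⇒ two pop north north two two S a a a ⇒ two pop north north two two two S a a a a ⇒ two pop north north two two two pop north U a a a a ⇒ two pop north north two two two pop north pop a a a a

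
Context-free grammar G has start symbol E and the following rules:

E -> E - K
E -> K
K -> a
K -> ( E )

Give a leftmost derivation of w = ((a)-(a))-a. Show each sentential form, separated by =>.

E=>E-K=>K-K=>(E)-K=>(E-K)-K=>(K-K)-K=>((E)-K)-K=>((K)-K)-K=>((a)-K)-K=>((a)-(E))-K=>((a)-(K))-K=>((a)-(a))-K=>((a)-(a))-a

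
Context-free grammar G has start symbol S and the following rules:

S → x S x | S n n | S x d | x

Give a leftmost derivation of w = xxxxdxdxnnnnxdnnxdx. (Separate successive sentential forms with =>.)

S=>xSx=>xSxdx=>xSnnxdx=>xSxdnnxdx=>xSnnxdnnxdx=>xSnnnnxdnnxdx=>xxSxnnnnxdnnxdx=>xxSxdxnnnnxdnnxdx=>xxSxdxdxnnnnxdnnxdx=>xxxxdxdxnnnnxdnnxdx

S => xSx   [S → x S x]
xSx => xSxdx   [S → S x d]
xSxdx => xSnnxdx   [S → S n n]
xSnnxdx => xSxdnnxdx   [S → S x d]
xSxdnnxdx => xSnnxdnnxdx   [S → S n n]
xSnnxdnnxdx => xSnnnnxdnnxdx   [S → S n n]
xSnnnnxdnnxdx => xxSxnnnnxdnnxdx   [S → x S x]
xxSxnnnnxdnnxdx => xxSxdxnnnnxdnnxdx   [S → S x d]
xxSxdxnnnnxdnnxdx => xxSxdxdxnnnnxdnnxdx   [S → S x d]
xxSxdxdxnnnnxdnnxdx => xxxxdxdxnnnnxdnnxdx   [S → x]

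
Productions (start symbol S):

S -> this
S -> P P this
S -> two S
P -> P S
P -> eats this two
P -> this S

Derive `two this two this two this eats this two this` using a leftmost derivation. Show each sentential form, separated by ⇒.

S ⇒ two S ⇒ two P P this ⇒ two P S P this ⇒ two this S S P this ⇒ two this two S S P this ⇒ two this two this S P this ⇒ two this two this two S P this ⇒ two this two this two this P this ⇒ two this two this two this eats this two this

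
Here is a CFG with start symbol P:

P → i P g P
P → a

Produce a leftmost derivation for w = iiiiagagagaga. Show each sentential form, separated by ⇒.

P⇒iPgP⇒iiPgPgP⇒iiiPgPgPgP⇒iiiiPgPgPgPgP⇒iiiiagPgPgPgP⇒iiiiagagPgPgP⇒iiiiagagagPgP⇒iiiiagagagagP⇒iiiiagagagaga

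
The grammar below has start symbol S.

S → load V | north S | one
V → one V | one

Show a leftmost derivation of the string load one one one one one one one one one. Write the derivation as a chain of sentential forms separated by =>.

S => load V => load one V => load one one V => load one one one V => load one one one one V => load one one one one one V => load one one one one one one V => load one one one one one one one V => load one one one one one one one one V => load one one one one one one one one one

S => load V   [S → load V]
load V => load one V   [V → one V]
load one V => load one one V   [V → one V]
load one one V => load one one one V   [V → one V]
load one one one V => load one one one one V   [V → one V]
load one one one one V => load one one one one one V   [V → one V]
load one one one one one V => load one one one one one one V   [V → one V]
load one one one one one one V => load one one one one one one one V   [V → one V]
load one one one one one one one V => load one one one one one one one one V   [V → one V]
load one one one one one one one one V => load one one one one one one one one one   [V → one]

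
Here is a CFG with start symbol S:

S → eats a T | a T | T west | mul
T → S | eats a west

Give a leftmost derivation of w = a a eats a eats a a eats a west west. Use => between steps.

S => a T => a S => a a T => a a S => a a eats a T => a a eats a S => a a eats a T west => a a eats a S west => a a eats a eats a T west => a a eats a eats a S west => a a eats a eats a a T west => a a eats a eats a a eats a west west

S => a T   [S → a T]
a T => a S   [T → S]
a S => a a T   [S → a T]
a a T => a a S   [T → S]
a a S => a a eats a T   [S → eats a T]
a a eats a T => a a eats a S   [T → S]
a a eats a S => a a eats a T west   [S → T west]
a a eats a T west => a a eats a S west   [T → S]
a a eats a S west => a a eats a eats a T west   [S → eats a T]
a a eats a eats a T west => a a eats a eats a S west   [T → S]
a a eats a eats a S west => a a eats a eats a a T west   [S → a T]
a a eats a eats a a T west => a a eats a eats a a eats a west west   [T → eats a west]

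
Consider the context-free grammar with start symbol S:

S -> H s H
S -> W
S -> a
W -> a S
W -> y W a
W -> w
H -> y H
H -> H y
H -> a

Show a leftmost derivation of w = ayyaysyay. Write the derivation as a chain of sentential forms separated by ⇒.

S ⇒ W ⇒ aS ⇒ aHsH ⇒ ayHsH ⇒ ayyHsH ⇒ ayyHysH ⇒ ayyaysH ⇒ ayyaysyH ⇒ ayyaysyHy ⇒ ayyaysyay

S ⇒ W   [S -> W]
W ⇒ aS   [W -> a S]
aS ⇒ aHsH   [S -> H s H]
aHsH ⇒ ayHsH   [H -> y H]
ayHsH ⇒ ayyHsH   [H -> y H]
ayyHsH ⇒ ayyHysH   [H -> H y]
ayyHysH ⇒ ayyaysH   [H -> a]
ayyaysH ⇒ ayyaysyH   [H -> y H]
ayyaysyH ⇒ ayyaysyHy   [H -> H y]
ayyaysyHy ⇒ ayyaysyay   [H -> a]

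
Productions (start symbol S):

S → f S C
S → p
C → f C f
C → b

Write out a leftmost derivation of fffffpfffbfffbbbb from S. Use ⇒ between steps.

S ⇒ fSC   [S → f S C]
fSC ⇒ ffSCC   [S → f S C]
ffSCC ⇒ fffSCCC   [S → f S C]
fffSCCC ⇒ ffffSCCCC   [S → f S C]
ffffSCCCC ⇒ fffffSCCCCC   [S → f S C]
fffffSCCCCC ⇒ fffffpCCCCC   [S → p]
fffffpCCCCC ⇒ fffffpfCfCCCC   [C → f C f]
fffffpfCfCCCC ⇒ fffffpffCffCCCC   [C → f C f]
fffffpffCffCCCC ⇒ fffffpfffCfffCCCC   [C → f C f]
fffffpfffCfffCCCC ⇒ fffffpfffbfffCCCC   [C → b]
fffffpfffbfffCCCC ⇒ fffffpfffbfffbCCC   [C → b]
fffffpfffbfffbCCC ⇒ fffffpfffbfffbbCC   [C → b]
fffffpfffbfffbbCC ⇒ fffffpfffbfffbbbC   [C → b]
fffffpfffbfffbbbC ⇒ fffffpfffbfffbbbb   [C → b]

S⇒fSC⇒ffSCC⇒fffSCCC⇒ffffSCCCC⇒fffffSCCCCC⇒fffffpCCCCC⇒fffffpfCfCCCC⇒fffffpffCffCCCC⇒fffffpfffCfffCCCC⇒fffffpfffbfffCCCC⇒fffffpfffbfffbCCC⇒fffffpfffbfffbbCC⇒fffffpfffbfffbbbC⇒fffffpfffbfffbbbb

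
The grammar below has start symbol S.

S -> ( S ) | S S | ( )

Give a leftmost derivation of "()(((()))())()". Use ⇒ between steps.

S ⇒ SS   [S -> S S]
SS ⇒ SSS   [S -> S S]
SSS ⇒ ()SS   [S -> ( )]
()SS ⇒ ()(S)S   [S -> ( S )]
()(S)S ⇒ ()(SS)S   [S -> S S]
()(SS)S ⇒ ()((S)S)S   [S -> ( S )]
()((S)S)S ⇒ ()(((S))S)S   [S -> ( S )]
()(((S))S)S ⇒ ()(((()))S)S   [S -> ( )]
()(((()))S)S ⇒ ()(((()))())S   [S -> ( )]
()(((()))())S ⇒ ()(((()))())()   [S -> ( )]

S ⇒ SS ⇒ SSS ⇒ ()SS ⇒ ()(S)S ⇒ ()(SS)S ⇒ ()((S)S)S ⇒ ()(((S))S)S ⇒ ()(((()))S)S ⇒ ()(((()))())S ⇒ ()(((()))())()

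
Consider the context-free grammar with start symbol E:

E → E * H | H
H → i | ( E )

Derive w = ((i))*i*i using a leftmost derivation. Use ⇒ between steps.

E⇒E*H⇒E*H*H⇒H*H*H⇒(E)*H*H⇒(H)*H*H⇒((E))*H*H⇒((H))*H*H⇒((i))*H*H⇒((i))*i*H⇒((i))*i*i

E ⇒ E*H   [E → E * H]
E*H ⇒ E*H*H   [E → E * H]
E*H*H ⇒ H*H*H   [E → H]
H*H*H ⇒ (E)*H*H   [H → ( E )]
(E)*H*H ⇒ (H)*H*H   [E → H]
(H)*H*H ⇒ ((E))*H*H   [H → ( E )]
((E))*H*H ⇒ ((H))*H*H   [E → H]
((H))*H*H ⇒ ((i))*H*H   [H → i]
((i))*H*H ⇒ ((i))*i*H   [H → i]
((i))*i*H ⇒ ((i))*i*i   [H → i]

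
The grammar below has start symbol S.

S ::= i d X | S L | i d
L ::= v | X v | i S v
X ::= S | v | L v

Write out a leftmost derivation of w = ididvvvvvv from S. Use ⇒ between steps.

S⇒idX⇒idLv⇒idXvv⇒idSvv⇒idSLvv⇒idSLLvv⇒idSLLLvv⇒ididXLLLvv⇒ididvLLLvv⇒ididvvLLvv⇒ididvvvLvv⇒ididvvvvvv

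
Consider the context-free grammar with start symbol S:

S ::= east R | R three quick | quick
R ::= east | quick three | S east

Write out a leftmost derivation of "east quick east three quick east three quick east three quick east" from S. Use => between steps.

S => east R   [S ::= east R]
east R => east S east   [R ::= S east]
east S east => east R three quick east   [S ::= R three quick]
east R three quick east => east S east three quick east   [R ::= S east]
east S east three quick east => east R three quick east three quick east   [S ::= R three quick]
east R three quick east three quick east => east S east three quick east three quick east   [R ::= S east]
east S east three quick east three quick east => east R three quick east three quick east three quick east   [S ::= R three quick]
east R three quick east three quick east three quick east => east S east three quick east three quick east three quick east   [R ::= S east]
east S east three quick east three quick east three quick east => east quick east three quick east three quick east three quick east   [S ::= quick]

S => east R => east S east => east R three quick east => east S east three quick east => east R three quick east three quick east => east S east three quick east three quick east => east R three quick east three quick east three quick east => east S east three quick east three quick east three quick east => east quick east three quick east three quick east three quick east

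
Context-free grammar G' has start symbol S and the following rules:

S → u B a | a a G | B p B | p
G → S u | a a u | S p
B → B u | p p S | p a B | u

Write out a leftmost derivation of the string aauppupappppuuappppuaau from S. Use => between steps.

S => aaG   [S → a a G]
aaG => aaSu   [G → S u]
aaSu => aauBau   [S → u B a]
aauBau => aauppSau   [B → p p S]
aauppSau => aauppuBaau   [S → u B a]
aauppuBaau => aauppuBuaau   [B → B u]
aauppuBuaau => aauppupaBuaau   [B → p a B]
aauppupaBuaau => aauppupappSuaau   [B → p p S]
aauppupappSuaau => aauppupappBpBuaau   [S → B p B]
aauppupappBpBuaau => aauppupappppSpBuaau   [B → p p S]
aauppupappppSpBuaau => aauppupappppuBapBuaau   [S → u B a]
aauppupappppuBapBuaau => aauppupappppuuapBuaau   [B → u]
aauppupappppuuapBuaau => aauppupappppuuapppSuaau   [B → p p S]
aauppupappppuuapppSuaau => aauppupappppuuappppuaau   [S → p]

S => aaG => aaSu => aauBau => aauppSau => aauppuBaau => aauppuBuaau => aauppupaBuaau => aauppupappSuaau => aauppupappBpBuaau => aauppupappppSpBuaau => aauppupappppuBapBuaau => aauppupappppuuapBuaau => aauppupappppuuapppSuaau => aauppupappppuuappppuaau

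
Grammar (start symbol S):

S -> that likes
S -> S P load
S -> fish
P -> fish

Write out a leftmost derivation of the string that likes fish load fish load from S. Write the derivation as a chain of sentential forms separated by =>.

S => S P load => S P load P load => that likes P load P load => that likes fish load P load => that likes fish load fish load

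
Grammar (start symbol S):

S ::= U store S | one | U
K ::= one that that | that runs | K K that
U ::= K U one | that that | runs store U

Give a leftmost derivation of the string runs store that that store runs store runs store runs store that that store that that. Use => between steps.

S => U store S => runs store U store S => runs store that that store S => runs store that that store U store S => runs store that that store runs store U store S => runs store that that store runs store runs store U store S => runs store that that store runs store runs store runs store U store S => runs store that that store runs store runs store runs store that that store S => runs store that that store runs store runs store runs store that that store U => runs store that that store runs store runs store runs store that that store that that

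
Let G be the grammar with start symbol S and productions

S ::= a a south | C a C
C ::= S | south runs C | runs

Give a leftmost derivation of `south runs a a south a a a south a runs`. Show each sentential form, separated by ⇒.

S ⇒ C a C   [S ::= C a C]
C a C ⇒ south runs C a C   [C ::= south runs C]
south runs C a C ⇒ south runs S a C   [C ::= S]
south runs S a C ⇒ south runs a a south a C   [S ::= a a south]
south runs a a south a C ⇒ south runs a a south a S   [C ::= S]
south runs a a south a S ⇒ south runs a a south a C a C   [S ::= C a C]
south runs a a south a C a C ⇒ south runs a a south a S a C   [C ::= S]
south runs a a south a S a C ⇒ south runs a a south a a a south a C   [S ::= a a south]
south runs a a south a a a south a C ⇒ south runs a a south a a a south a runs   [C ::= runs]

S ⇒ C a C ⇒ south runs C a C ⇒ south runs S a C ⇒ south runs a a south a C ⇒ south runs a a south a S ⇒ south runs a a south a C a C ⇒ south runs a a south a S a C ⇒ south runs a a south a a a south a C ⇒ south runs a a south a a a south a runs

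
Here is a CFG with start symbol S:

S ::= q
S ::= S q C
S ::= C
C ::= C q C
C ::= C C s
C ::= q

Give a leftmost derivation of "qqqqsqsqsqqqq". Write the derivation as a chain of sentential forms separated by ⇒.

S⇒SqC⇒CqC⇒CqCqC⇒CCsqCqC⇒CCsCsqCqC⇒CCsCsCsqCqC⇒CqCCsCsCsqCqC⇒qqCCsCsCsqCqC⇒qqqCsCsCsqCqC⇒qqqqsCsCsqCqC⇒qqqqsqsCsqCqC⇒qqqqsqsqsqCqC⇒qqqqsqsqsqqqC⇒qqqqsqsqsqqqq

S ⇒ SqC   [S ::= S q C]
SqC ⇒ CqC   [S ::= C]
CqC ⇒ CqCqC   [C ::= C q C]
CqCqC ⇒ CCsqCqC   [C ::= C C s]
CCsqCqC ⇒ CCsCsqCqC   [C ::= C C s]
CCsCsqCqC ⇒ CCsCsCsqCqC   [C ::= C C s]
CCsCsCsqCqC ⇒ CqCCsCsCsqCqC   [C ::= C q C]
CqCCsCsCsqCqC ⇒ qqCCsCsCsqCqC   [C ::= q]
qqCCsCsCsqCqC ⇒ qqqCsCsCsqCqC   [C ::= q]
qqqCsCsCsqCqC ⇒ qqqqsCsCsqCqC   [C ::= q]
qqqqsCsCsqCqC ⇒ qqqqsqsCsqCqC   [C ::= q]
qqqqsqsCsqCqC ⇒ qqqqsqsqsqCqC   [C ::= q]
qqqqsqsqsqCqC ⇒ qqqqsqsqsqqqC   [C ::= q]
qqqqsqsqsqqqC ⇒ qqqqsqsqsqqqq   [C ::= q]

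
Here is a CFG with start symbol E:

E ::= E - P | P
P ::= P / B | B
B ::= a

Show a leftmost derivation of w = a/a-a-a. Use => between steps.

E => E-P => E-P-P => P-P-P => P/B-P-P => B/B-P-P => a/B-P-P => a/a-P-P => a/a-B-P => a/a-a-P => a/a-a-B => a/a-a-a

E => E-P   [E ::= E - P]
E-P => E-P-P   [E ::= E - P]
E-P-P => P-P-P   [E ::= P]
P-P-P => P/B-P-P   [P ::= P / B]
P/B-P-P => B/B-P-P   [P ::= B]
B/B-P-P => a/B-P-P   [B ::= a]
a/B-P-P => a/a-P-P   [B ::= a]
a/a-P-P => a/a-B-P   [P ::= B]
a/a-B-P => a/a-a-P   [B ::= a]
a/a-a-P => a/a-a-B   [P ::= B]
a/a-a-B => a/a-a-a   [B ::= a]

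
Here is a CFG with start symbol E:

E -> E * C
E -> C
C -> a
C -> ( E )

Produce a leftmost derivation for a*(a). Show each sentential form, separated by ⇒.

E ⇒ E*C   [E -> E * C]
E*C ⇒ C*C   [E -> C]
C*C ⇒ a*C   [C -> a]
a*C ⇒ a*(E)   [C -> ( E )]
a*(E) ⇒ a*(C)   [E -> C]
a*(C) ⇒ a*(a)   [C -> a]

E ⇒ E*C ⇒ C*C ⇒ a*C ⇒ a*(E) ⇒ a*(C) ⇒ a*(a)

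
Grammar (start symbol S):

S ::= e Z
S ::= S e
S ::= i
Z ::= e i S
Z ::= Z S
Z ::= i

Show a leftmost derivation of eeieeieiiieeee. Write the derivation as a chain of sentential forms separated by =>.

S => Se   [S ::= S e]
Se => See   [S ::= S e]
See => Seee   [S ::= S e]
Seee => eZeee   [S ::= e Z]
eZeee => eeiSeee   [Z ::= e i S]
eeiSeee => eeiSeeee   [S ::= S e]
eeiSeeee => eeieZeeee   [S ::= e Z]
eeieZeeee => eeieZSeeee   [Z ::= Z S]
eeieZSeeee => eeieeiSSeeee   [Z ::= e i S]
eeieeiSSeeee => eeieeieZSeeee   [S ::= e Z]
eeieeieZSeeee => eeieeieZSSeeee   [Z ::= Z S]
eeieeieZSSeeee => eeieeieiSSeeee   [Z ::= i]
eeieeieiSSeeee => eeieeieiiSeeee   [S ::= i]
eeieeieiiSeeee => eeieeieiiieeee   [S ::= i]

S => Se => See => Seee => eZeee => eeiSeee => eeiSeeee => eeieZeeee => eeieZSeeee => eeieeiSSeeee => eeieeieZSeeee => eeieeieZSSeeee => eeieeieiSSeeee => eeieeieiiSeeee => eeieeieiiieeee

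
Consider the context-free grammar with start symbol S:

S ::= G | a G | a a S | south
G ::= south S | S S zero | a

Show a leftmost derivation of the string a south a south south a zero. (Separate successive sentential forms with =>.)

S => a G   [S ::= a G]
a G => a south S   [G ::= south S]
a south S => a south G   [S ::= G]
a south G => a south S S zero   [G ::= S S zero]
a south S S zero => a south a G S zero   [S ::= a G]
a south a G S zero => a south a south S S zero   [G ::= south S]
a south a south S S zero => a south a south south S zero   [S ::= south]
a south a south south S zero => a south a south south G zero   [S ::= G]
a south a south south G zero => a south a south south a zero   [G ::= a]

S => a G => a south S => a south G => a south S S zero => a south a G S zero => a south a south S S zero => a south a south south S zero => a south a south south G zero => a south a south south a zero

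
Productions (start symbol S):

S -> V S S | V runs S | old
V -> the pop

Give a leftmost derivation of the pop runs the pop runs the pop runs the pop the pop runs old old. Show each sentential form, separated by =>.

S => V runs S => the pop runs S => the pop runs V runs S => the pop runs the pop runs S => the pop runs the pop runs V runs S => the pop runs the pop runs the pop runs S => the pop runs the pop runs the pop runs V S S => the pop runs the pop runs the pop runs the pop S S => the pop runs the pop runs the pop runs the pop V runs S S => the pop runs the pop runs the pop runs the pop the pop runs S S => the pop runs the pop runs the pop runs the pop the pop runs old S => the pop runs the pop runs the pop runs the pop the pop runs old old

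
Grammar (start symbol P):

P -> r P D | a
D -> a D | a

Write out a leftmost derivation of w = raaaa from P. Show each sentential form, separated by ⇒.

P⇒rPD⇒raD⇒raaD⇒raaaD⇒raaaa

P ⇒ rPD   [P -> r P D]
rPD ⇒ raD   [P -> a]
raD ⇒ raaD   [D -> a D]
raaD ⇒ raaaD   [D -> a D]
raaaD ⇒ raaaa   [D -> a]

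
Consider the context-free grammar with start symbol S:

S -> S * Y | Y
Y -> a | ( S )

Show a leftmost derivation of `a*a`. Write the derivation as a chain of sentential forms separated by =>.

S => S*Y => Y*Y => a*Y => a*a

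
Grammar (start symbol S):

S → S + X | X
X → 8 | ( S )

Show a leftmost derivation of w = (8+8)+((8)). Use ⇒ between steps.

S⇒S+X⇒X+X⇒(S)+X⇒(S+X)+X⇒(X+X)+X⇒(8+X)+X⇒(8+8)+X⇒(8+8)+(S)⇒(8+8)+(X)⇒(8+8)+((S))⇒(8+8)+((X))⇒(8+8)+((8))

S ⇒ S+X   [S → S + X]
S+X ⇒ X+X   [S → X]
X+X ⇒ (S)+X   [X → ( S )]
(S)+X ⇒ (S+X)+X   [S → S + X]
(S+X)+X ⇒ (X+X)+X   [S → X]
(X+X)+X ⇒ (8+X)+X   [X → 8]
(8+X)+X ⇒ (8+8)+X   [X → 8]
(8+8)+X ⇒ (8+8)+(S)   [X → ( S )]
(8+8)+(S) ⇒ (8+8)+(X)   [S → X]
(8+8)+(X) ⇒ (8+8)+((S))   [X → ( S )]
(8+8)+((S)) ⇒ (8+8)+((X))   [S → X]
(8+8)+((X)) ⇒ (8+8)+((8))   [X → 8]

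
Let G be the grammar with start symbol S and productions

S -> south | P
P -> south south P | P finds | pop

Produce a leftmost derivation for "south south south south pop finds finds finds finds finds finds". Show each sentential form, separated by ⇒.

S ⇒ P ⇒ P finds ⇒ P finds finds ⇒ P finds finds finds ⇒ P finds finds finds finds ⇒ P finds finds finds finds finds ⇒ south south P finds finds finds finds finds ⇒ south south south south P finds finds finds finds finds ⇒ south south south south P finds finds finds finds finds finds ⇒ south south south south pop finds finds finds finds finds finds

S ⇒ P   [S -> P]
P ⇒ P finds   [P -> P finds]
P finds ⇒ P finds finds   [P -> P finds]
P finds finds ⇒ P finds finds finds   [P -> P finds]
P finds finds finds ⇒ P finds finds finds finds   [P -> P finds]
P finds finds finds finds ⇒ P finds finds finds finds finds   [P -> P finds]
P finds finds finds finds finds ⇒ south south P finds finds finds finds finds   [P -> south south P]
south south P finds finds finds finds finds ⇒ south south south south P finds finds finds finds finds   [P -> south south P]
south south south south P finds finds finds finds finds ⇒ south south south south P finds finds finds finds finds finds   [P -> P finds]
south south south south P finds finds finds finds finds finds ⇒ south south south south pop finds finds finds finds finds finds   [P -> pop]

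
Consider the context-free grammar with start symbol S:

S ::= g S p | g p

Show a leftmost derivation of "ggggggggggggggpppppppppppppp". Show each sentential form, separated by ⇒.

S ⇒ gSp ⇒ ggSpp ⇒ gggSppp ⇒ ggggSpppp ⇒ gggggSppppp ⇒ ggggggSpppppp ⇒ gggggggSppppppp ⇒ ggggggggSpppppppp ⇒ gggggggggSppppppppp ⇒ ggggggggggSpppppppppp ⇒ gggggggggggSppppppppppp ⇒ ggggggggggggSpppppppppppp ⇒ gggggggggggggSppppppppppppp ⇒ ggggggggggggggpppppppppppppp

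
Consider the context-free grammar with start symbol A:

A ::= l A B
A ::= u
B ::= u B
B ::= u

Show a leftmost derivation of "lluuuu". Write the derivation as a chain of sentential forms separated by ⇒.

A ⇒ lAB   [A ::= l A B]
lAB ⇒ llABB   [A ::= l A B]
llABB ⇒ lluBB   [A ::= u]
lluBB ⇒ lluuB   [B ::= u]
lluuB ⇒ lluuuB   [B ::= u B]
lluuuB ⇒ lluuuu   [B ::= u]

A⇒lAB⇒llABB⇒lluBB⇒lluuB⇒lluuuB⇒lluuuu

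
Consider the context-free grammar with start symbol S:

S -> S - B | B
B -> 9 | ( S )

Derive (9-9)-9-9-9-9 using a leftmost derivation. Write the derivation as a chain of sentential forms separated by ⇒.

S ⇒ S-B ⇒ S-B-B ⇒ S-B-B-B ⇒ S-B-B-B-B ⇒ B-B-B-B-B ⇒ (S)-B-B-B-B ⇒ (S-B)-B-B-B-B ⇒ (B-B)-B-B-B-B ⇒ (9-B)-B-B-B-B ⇒ (9-9)-B-B-B-B ⇒ (9-9)-9-B-B-B ⇒ (9-9)-9-9-B-B ⇒ (9-9)-9-9-9-B ⇒ (9-9)-9-9-9-9

S ⇒ S-B   [S -> S - B]
S-B ⇒ S-B-B   [S -> S - B]
S-B-B ⇒ S-B-B-B   [S -> S - B]
S-B-B-B ⇒ S-B-B-B-B   [S -> S - B]
S-B-B-B-B ⇒ B-B-B-B-B   [S -> B]
B-B-B-B-B ⇒ (S)-B-B-B-B   [B -> ( S )]
(S)-B-B-B-B ⇒ (S-B)-B-B-B-B   [S -> S - B]
(S-B)-B-B-B-B ⇒ (B-B)-B-B-B-B   [S -> B]
(B-B)-B-B-B-B ⇒ (9-B)-B-B-B-B   [B -> 9]
(9-B)-B-B-B-B ⇒ (9-9)-B-B-B-B   [B -> 9]
(9-9)-B-B-B-B ⇒ (9-9)-9-B-B-B   [B -> 9]
(9-9)-9-B-B-B ⇒ (9-9)-9-9-B-B   [B -> 9]
(9-9)-9-9-B-B ⇒ (9-9)-9-9-9-B   [B -> 9]
(9-9)-9-9-9-B ⇒ (9-9)-9-9-9-9   [B -> 9]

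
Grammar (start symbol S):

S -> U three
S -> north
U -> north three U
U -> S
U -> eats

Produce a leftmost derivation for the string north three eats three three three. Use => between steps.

S => U three => S three => U three three => north three U three three => north three S three three => north three U three three three => north three eats three three three

S => U three   [S -> U three]
U three => S three   [U -> S]
S three => U three three   [S -> U three]
U three three => north three U three three   [U -> north three U]
north three U three three => north three S three three   [U -> S]
north three S three three => north three U three three three   [S -> U three]
north three U three three three => north three eats three three three   [U -> eats]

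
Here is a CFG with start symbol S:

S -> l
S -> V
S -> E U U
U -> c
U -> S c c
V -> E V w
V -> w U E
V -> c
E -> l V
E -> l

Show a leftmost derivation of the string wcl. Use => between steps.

S => V => wUE => wcE => wcl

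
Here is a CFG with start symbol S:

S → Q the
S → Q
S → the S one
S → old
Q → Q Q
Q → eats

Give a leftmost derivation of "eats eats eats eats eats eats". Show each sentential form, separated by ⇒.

S ⇒ Q ⇒ Q Q ⇒ Q Q Q ⇒ Q Q Q Q ⇒ Q Q Q Q Q ⇒ eats Q Q Q Q ⇒ eats Q Q Q Q Q ⇒ eats eats Q Q Q Q ⇒ eats eats eats Q Q Q ⇒ eats eats eats eats Q Q ⇒ eats eats eats eats eats Q ⇒ eats eats eats eats eats eats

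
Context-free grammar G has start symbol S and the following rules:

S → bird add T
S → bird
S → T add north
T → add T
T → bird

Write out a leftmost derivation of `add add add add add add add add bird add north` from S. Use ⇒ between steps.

S ⇒ T add north ⇒ add T add north ⇒ add add T add north ⇒ add add add T add north ⇒ add add add add T add north ⇒ add add add add add T add north ⇒ add add add add add add T add north ⇒ add add add add add add add T add north ⇒ add add add add add add add add T add north ⇒ add add add add add add add add bird add north

S ⇒ T add north   [S → T add north]
T add north ⇒ add T add north   [T → add T]
add T add north ⇒ add add T add north   [T → add T]
add add T add north ⇒ add add add T add north   [T → add T]
add add add T add north ⇒ add add add add T add north   [T → add T]
add add add add T add north ⇒ add add add add add T add north   [T → add T]
add add add add add T add north ⇒ add add add add add add T add north   [T → add T]
add add add add add add T add north ⇒ add add add add add add add T add north   [T → add T]
add add add add add add add T add north ⇒ add add add add add add add add T add north   [T → add T]
add add add add add add add add T add north ⇒ add add add add add add add add bird add north   [T → bird]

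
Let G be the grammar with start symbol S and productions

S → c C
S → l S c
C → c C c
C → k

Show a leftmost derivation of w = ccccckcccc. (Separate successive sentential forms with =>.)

S => cC   [S → c C]
cC => ccCc   [C → c C c]
ccCc => cccCcc   [C → c C c]
cccCcc => ccccCccc   [C → c C c]
ccccCccc => cccccCcccc   [C → c C c]
cccccCcccc => ccccckcccc   [C → k]

S=>cC=>ccCc=>cccCcc=>ccccCccc=>cccccCcccc=>ccccckcccc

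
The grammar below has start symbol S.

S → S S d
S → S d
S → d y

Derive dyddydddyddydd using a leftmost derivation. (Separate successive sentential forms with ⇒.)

S ⇒ Sd   [S → S d]
Sd ⇒ SSdd   [S → S S d]
SSdd ⇒ SSdSdd   [S → S S d]
SSdSdd ⇒ SdSdSdd   [S → S d]
SdSdSdd ⇒ SSddSdSdd   [S → S S d]
SSddSdSdd ⇒ SdSddSdSdd   [S → S d]
SdSddSdSdd ⇒ dydSddSdSdd   [S → d y]
dydSddSdSdd ⇒ dyddyddSdSdd   [S → d y]
dyddyddSdSdd ⇒ dyddydddydSdd   [S → d y]
dyddydddydSdd ⇒ dyddydddyddydd   [S → d y]

S ⇒ Sd ⇒ SSdd ⇒ SSdSdd ⇒ SdSdSdd ⇒ SSddSdSdd ⇒ SdSddSdSdd ⇒ dydSddSdSdd ⇒ dyddyddSdSdd ⇒ dyddydddydSdd ⇒ dyddydddyddydd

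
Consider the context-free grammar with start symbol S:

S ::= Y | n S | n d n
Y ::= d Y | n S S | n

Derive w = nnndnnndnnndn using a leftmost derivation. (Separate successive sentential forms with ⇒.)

S ⇒ nS ⇒ nY ⇒ nnSS ⇒ nnndnS ⇒ nnndnY ⇒ nnndnnSS ⇒ nnndnnnSS ⇒ nnndnnnYS ⇒ nnndnnndYS ⇒ nnndnnndnS ⇒ nnndnnndnnS ⇒ nnndnnndnnndn

S ⇒ nS   [S ::= n S]
nS ⇒ nY   [S ::= Y]
nY ⇒ nnSS   [Y ::= n S S]
nnSS ⇒ nnndnS   [S ::= n d n]
nnndnS ⇒ nnndnY   [S ::= Y]
nnndnY ⇒ nnndnnSS   [Y ::= n S S]
nnndnnSS ⇒ nnndnnnSS   [S ::= n S]
nnndnnnSS ⇒ nnndnnnYS   [S ::= Y]
nnndnnnYS ⇒ nnndnnndYS   [Y ::= d Y]
nnndnnndYS ⇒ nnndnnndnS   [Y ::= n]
nnndnnndnS ⇒ nnndnnndnnS   [S ::= n S]
nnndnnndnnS ⇒ nnndnnndnnndn   [S ::= n d n]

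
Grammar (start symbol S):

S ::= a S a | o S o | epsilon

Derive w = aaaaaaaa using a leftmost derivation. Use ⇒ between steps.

S⇒aSa⇒aaSaa⇒aaaSaaa⇒aaaaSaaaa⇒aaaaaaaa

S ⇒ aSa   [S ::= a S a]
aSa ⇒ aaSaa   [S ::= a S a]
aaSaa ⇒ aaaSaaa   [S ::= a S a]
aaaSaaa ⇒ aaaaSaaaa   [S ::= a S a]
aaaaSaaaa ⇒ aaaaaaaa   [S ::= epsilon]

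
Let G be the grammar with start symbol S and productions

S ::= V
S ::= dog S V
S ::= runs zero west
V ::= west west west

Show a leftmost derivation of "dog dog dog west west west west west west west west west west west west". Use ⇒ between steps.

S ⇒ dog S V   [S ::= dog S V]
dog S V ⇒ dog dog S V V   [S ::= dog S V]
dog dog S V V ⇒ dog dog dog S V V V   [S ::= dog S V]
dog dog dog S V V V ⇒ dog dog dog V V V V   [S ::= V]
dog dog dog V V V V ⇒ dog dog dog west west west V V V   [V ::= west west west]
dog dog dog west west west V V V ⇒ dog dog dog west west west west west west V V   [V ::= west west west]
dog dog dog west west west west west west V V ⇒ dog dog dog west west west west west west west west west V   [V ::= west west west]
dog dog dog west west west west west west west west west V ⇒ dog dog dog west west west west west west west west west west west west   [V ::= west west west]

S ⇒ dog S V ⇒ dog dog S V V ⇒ dog dog dog S V V V ⇒ dog dog dog V V V V ⇒ dog dog dog west west west V V V ⇒ dog dog dog west west west west west west V V ⇒ dog dog dog west west west west west west west west west V ⇒ dog dog dog west west west west west west west west west west west west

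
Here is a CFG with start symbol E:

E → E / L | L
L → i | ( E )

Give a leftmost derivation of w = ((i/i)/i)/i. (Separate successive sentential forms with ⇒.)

E⇒E/L⇒L/L⇒(E)/L⇒(E/L)/L⇒(L/L)/L⇒((E)/L)/L⇒((E/L)/L)/L⇒((L/L)/L)/L⇒((i/L)/L)/L⇒((i/i)/L)/L⇒((i/i)/i)/L⇒((i/i)/i)/i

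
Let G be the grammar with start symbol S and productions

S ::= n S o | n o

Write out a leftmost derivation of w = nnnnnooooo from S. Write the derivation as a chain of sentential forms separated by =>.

S => nSo => nnSoo => nnnSooo => nnnnSoooo => nnnnnooooo

S => nSo   [S ::= n S o]
nSo => nnSoo   [S ::= n S o]
nnSoo => nnnSooo   [S ::= n S o]
nnnSooo => nnnnSoooo   [S ::= n S o]
nnnnSoooo => nnnnnooooo   [S ::= n o]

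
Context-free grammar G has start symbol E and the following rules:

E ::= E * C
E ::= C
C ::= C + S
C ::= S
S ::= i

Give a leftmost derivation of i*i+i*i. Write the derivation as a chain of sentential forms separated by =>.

E => E*C   [E ::= E * C]
E*C => E*C*C   [E ::= E * C]
E*C*C => C*C*C   [E ::= C]
C*C*C => S*C*C   [C ::= S]
S*C*C => i*C*C   [S ::= i]
i*C*C => i*C+S*C   [C ::= C + S]
i*C+S*C => i*S+S*C   [C ::= S]
i*S+S*C => i*i+S*C   [S ::= i]
i*i+S*C => i*i+i*C   [S ::= i]
i*i+i*C => i*i+i*S   [C ::= S]
i*i+i*S => i*i+i*i   [S ::= i]

E => E*C => E*C*C => C*C*C => S*C*C => i*C*C => i*C+S*C => i*S+S*C => i*i+S*C => i*i+i*C => i*i+i*S => i*i+i*i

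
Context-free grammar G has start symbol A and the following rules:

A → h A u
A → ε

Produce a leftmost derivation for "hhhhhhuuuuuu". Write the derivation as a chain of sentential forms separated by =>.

A => hAu => hhAuu => hhhAuuu => hhhhAuuuu => hhhhhAuuuuu => hhhhhhAuuuuuu => hhhhhhuuuuuu

A => hAu   [A → h A u]
hAu => hhAuu   [A → h A u]
hhAuu => hhhAuuu   [A → h A u]
hhhAuuu => hhhhAuuuu   [A → h A u]
hhhhAuuuu => hhhhhAuuuuu   [A → h A u]
hhhhhAuuuuu => hhhhhhAuuuuuu   [A → h A u]
hhhhhhAuuuuuu => hhhhhhuuuuuu   [A → ε]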